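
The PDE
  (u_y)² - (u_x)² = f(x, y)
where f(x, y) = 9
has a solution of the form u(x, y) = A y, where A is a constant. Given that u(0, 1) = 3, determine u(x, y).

Substitute the ansatz u = A y into the left-hand side.
Derivatives of the ansatz:
  u_y = A
  u_x = 0
Term by term:
  (u_y)² = A^{2}
  -(u_x)² = 0
So the left-hand side equals
  A^{2}
This must equal f(x, y) = 9 identically.
Matching coefficients of the independent functions:
  [constant term]:  A^{2} = 9
These equations allow (A) = (-3) or (3).
Impose the point condition(s):
  u(0, 1) = 3  ⟹  A = 3
Only A = 3 satisfies everything.
Hence u(x, y) = 3 y.

Answer: u(x, y) = 3 y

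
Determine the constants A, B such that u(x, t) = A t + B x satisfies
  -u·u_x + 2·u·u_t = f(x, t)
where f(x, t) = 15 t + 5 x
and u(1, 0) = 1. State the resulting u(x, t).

Substitute the ansatz u = A t + B x into the left-hand side.
Derivatives of the ansatz:
  u_x = B
  u_t = A
Term by term:
  -u·u_x = - A B t - B^{2} x
  2·u·u_t = 2 A^{2} t + 2 A B x
So the left-hand side equals
  2 A^{2} t - A B t + 2 A B x - B^{2} x
This must equal f(x, t) = 15 t + 5 x identically.
Matching coefficients of the independent functions:
  [t]:  2 A^{2} - A B = 15
  [x]:  2 A B - B^{2} = 5
These equations allow (A, B) = (-3, -1) or (3, 1).
Impose the point condition(s):
  u(1, 0) = 1  ⟹  B = 1
Only A = 3, B = 1 satisfies everything.
Hence u(x, t) = 3 t + x.

Answer: u(x, t) = 3 t + x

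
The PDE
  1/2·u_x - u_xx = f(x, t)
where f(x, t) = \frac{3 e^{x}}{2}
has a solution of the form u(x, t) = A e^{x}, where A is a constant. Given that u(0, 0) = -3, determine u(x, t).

Substitute the ansatz u = A e^{x} into the left-hand side.
Derivatives of the ansatz:
  u_x = A e^{x}
  u_xx = A e^{x}
Term by term:
  1/2·u_x = \frac{A e^{x}}{2}
  -u_xx = - A e^{x}
So the left-hand side equals
  - \frac{A e^{x}}{2}
This must equal f(x, t) = \frac{3 e^{x}}{2} identically.
Matching coefficients of the independent functions:
  [e^{x}]:  - \frac{A}{2} = \frac{3}{2}
Solving: A = -3.
Check against the point condition:
  u(0, 0) = -3  ⟹  A = -3  ✓
Hence u(x, t) = - 3 e^{x}.

Answer: u(x, t) = - 3 e^{x}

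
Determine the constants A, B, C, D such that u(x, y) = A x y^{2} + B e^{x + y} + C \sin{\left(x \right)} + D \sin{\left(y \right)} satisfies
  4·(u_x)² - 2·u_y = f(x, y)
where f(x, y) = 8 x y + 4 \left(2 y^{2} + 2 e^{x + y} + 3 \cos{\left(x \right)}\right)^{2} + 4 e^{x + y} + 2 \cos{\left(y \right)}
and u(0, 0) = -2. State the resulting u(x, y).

Substitute the ansatz u = A x y^{2} + B e^{x + y} + C \sin{\left(x \right)} + D \sin{\left(y \right)} into the left-hand side.
Derivatives of the ansatz:
  u_x = A y^{2} + B e^{x} e^{y} + C \cos{\left(x \right)}
  u_y = 2 A x y + B e^{x} e^{y} + D \cos{\left(y \right)}
Term by term:
  4·(u_x)² = 4 A^{2} y^{4} + 8 A B y^{2} e^{x} e^{y} + 8 A C y^{2} \cos{\left(x \right)} + 4 B^{2} e^{2 x} e^{2 y} + 8 B C e^{x} e^{y} \cos{\left(x \right)} + 4 C^{2} \cos^{2}{\left(x \right)}
  -2·u_y = - 4 A x y - 2 B e^{x} e^{y} - 2 D \cos{\left(y \right)}
So the left-hand side equals
  4 A^{2} y^{4} + 8 A B y^{2} e^{x} e^{y} + 8 A C y^{2} \cos{\left(x \right)} - 4 A x y + 4 B^{2} e^{2 x} e^{2 y} + 8 B C e^{x} e^{y} \cos{\left(x \right)} - 2 B e^{x} e^{y} + 4 C^{2} \cos^{2}{\left(x \right)} - 2 D \cos{\left(y \right)}
This must equal f(x, y) identically; expanded, f = 8 x y + 16 y^{4} + 32 y^{2} e^{x} e^{y} + 48 y^{2} \cos{\left(x \right)} + 16 e^{2 x} e^{2 y} + 48 e^{x} e^{y} \cos{\left(x \right)} + 4 e^{x} e^{y} + 36 \cos^{2}{\left(x \right)} + 2 \cos{\left(y \right)}.
Matching coefficients of the independent functions:
  [y^{4}]:  4 A^{2} = 16
  [x y]:  - 4 A = 8
  [y^{2} \cos{\left(x \right)}]:  8 A C = 48
  [e^{x} e^{y}]:  - 2 B = 4
  [e^{2 x} e^{2 y}]:  4 B^{2} = 16
  [y^{2} e^{x} e^{y}]:  8 A B = 32
  [e^{x} e^{y} \cos{\left(x \right)}]:  8 B C = 48
  [\cos^{2}{\left(x \right)}]:  4 C^{2} = 36
  [\cos{\left(y \right)}]:  - 2 D = 2
Solving: A = -2, B = -2, C = -3, D = -1.
Check against the point condition:
  u(0, 0) = -2  ⟹  B = -2  ✓
Hence u(x, y) = - 2 x y^{2} - 2 e^{x + y} - 3 \sin{\left(x \right)} - \sin{\left(y \right)}.

Answer: u(x, y) = - 2 x y^{2} - 2 e^{x + y} - 3 \sin{\left(x \right)} - \sin{\left(y \right)}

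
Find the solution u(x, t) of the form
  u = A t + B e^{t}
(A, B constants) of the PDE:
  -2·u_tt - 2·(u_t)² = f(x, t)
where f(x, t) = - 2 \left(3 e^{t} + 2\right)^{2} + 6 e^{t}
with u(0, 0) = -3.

Substitute the ansatz u = A t + B e^{t} into the left-hand side.
Derivatives of the ansatz:
  u_tt = B e^{t}
  u_t = A + B e^{t}
Term by term:
  -2·u_tt = - 2 B e^{t}
  -2·(u_t)² = - 2 A^{2} - 4 A B e^{t} - 2 B^{2} e^{2 t}
So the left-hand side equals
  - 2 A^{2} - 4 A B e^{t} - 2 B^{2} e^{2 t} - 2 B e^{t}
This must equal f(x, t) identically; expanded, f = - 18 e^{2 t} - 18 e^{t} - 8.
Matching coefficients of the independent functions:
  [constant term]:  - 2 A^{2} = -8
  [e^{t}]:  - 4 A B - 2 B = -18
  [e^{2 t}]:  - 2 B^{2} = -18
Solving: A = -2, B = -3.
Check against the point condition:
  u(0, 0) = -3  ⟹  B = -3  ✓
Hence u(x, t) = - 2 t - 3 e^{t}.

Answer: u(x, t) = - 2 t - 3 e^{t}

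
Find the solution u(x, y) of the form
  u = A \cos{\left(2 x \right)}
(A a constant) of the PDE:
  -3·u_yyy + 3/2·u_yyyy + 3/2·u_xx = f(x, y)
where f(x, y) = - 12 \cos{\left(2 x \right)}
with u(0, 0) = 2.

Answer: u(x, y) = 2 \cos{\left(2 x \right)}

Derivation:
Substitute the ansatz u = A \cos{\left(2 x \right)} into the left-hand side.
Derivatives of the ansatz:
  u_yyy = 0
  u_yyyy = 0
  u_xx = - 4 A \cos{\left(2 x \right)}
Term by term:
  -3·u_yyy = 0
  3/2·u_yyyy = 0
  3/2·u_xx = - 6 A \cos{\left(2 x \right)}
So the left-hand side equals
  - 6 A \cos{\left(2 x \right)}
This must equal f(x, y) = - 12 \cos{\left(2 x \right)} identically.
Matching coefficients of the independent functions:
  [\cos{\left(2 x \right)}]:  - 6 A = -12
Solving: A = 2.
Check against the point condition:
  u(0, 0) = 2  ⟹  A = 2  ✓
Hence u(x, y) = 2 \cos{\left(2 x \right)}.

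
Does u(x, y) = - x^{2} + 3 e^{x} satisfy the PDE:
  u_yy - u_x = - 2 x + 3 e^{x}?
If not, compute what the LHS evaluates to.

Answer: No, the LHS evaluates to 2 x - 3 e^{x}

Derivation:
Evaluate each term of the left-hand side for u = - x^{2} + 3 e^{x}.
Derivatives:
  u_yy = 0
  u_x = - 2 x + 3 e^{x}
Terms:
  u_yy = 0
  -u_x = 2 x - 3 e^{x}
Sum: LHS = 2 x - 3 e^{x}
Given right-hand side: - 2 x + 3 e^{x}. Difference LHS − RHS = 4 x - 6 e^{x} ≠ 0, so u is not a solution.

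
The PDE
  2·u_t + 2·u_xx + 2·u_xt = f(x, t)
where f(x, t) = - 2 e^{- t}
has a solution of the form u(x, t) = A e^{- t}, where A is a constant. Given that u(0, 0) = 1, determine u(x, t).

Answer: u(x, t) = e^{- t}

Derivation:
Substitute the ansatz u = A e^{- t} into the left-hand side.
Derivatives of the ansatz:
  u_t = - A e^{- t}
  u_xx = 0
  u_xt = 0
Term by term:
  2·u_t = - 2 A e^{- t}
  2·u_xx = 0
  2·u_xt = 0
So the left-hand side equals
  - 2 A e^{- t}
This must equal f(x, t) = - 2 e^{- t} identically.
Matching coefficients of the independent functions:
  [e^{- t}]:  - 2 A = -2
Solving: A = 1.
Check against the point condition:
  u(0, 0) = 1  ⟹  A = 1  ✓
Hence u(x, t) = e^{- t}.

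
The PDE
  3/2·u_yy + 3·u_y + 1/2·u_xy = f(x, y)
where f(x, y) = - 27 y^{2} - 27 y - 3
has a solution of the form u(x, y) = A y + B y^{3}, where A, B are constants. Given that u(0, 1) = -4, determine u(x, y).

Answer: u(x, y) = - 3 y^{3} - y

Derivation:
Substitute the ansatz u = A y + B y^{3} into the left-hand side.
Derivatives of the ansatz:
  u_yy = 6 B y
  u_y = A + 3 B y^{2}
  u_xy = 0
Term by term:
  3/2·u_yy = 9 B y
  3·u_y = 3 A + 9 B y^{2}
  1/2·u_xy = 0
So the left-hand side equals
  3 A + 9 B y^{2} + 9 B y
This must equal f(x, y) = - 27 y^{2} - 27 y - 3 identically.
Matching coefficients of the independent functions:
  [constant term]:  3 A = -3
  [y, y^{2}]:  9 B = -27
Solving: A = -1, B = -3.
Check against the point condition:
  u(0, 1) = -4  ⟹  A + B = -4  ✓
Hence u(x, y) = - 3 y^{3} - y.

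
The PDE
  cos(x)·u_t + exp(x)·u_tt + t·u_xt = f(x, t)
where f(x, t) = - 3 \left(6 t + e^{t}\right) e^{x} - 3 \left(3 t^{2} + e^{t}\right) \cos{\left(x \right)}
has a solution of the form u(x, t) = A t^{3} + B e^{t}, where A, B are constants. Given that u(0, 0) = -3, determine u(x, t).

Substitute the ansatz u = A t^{3} + B e^{t} into the left-hand side.
Derivatives of the ansatz:
  u_t = 3 A t^{2} + B e^{t}
  u_tt = 6 A t + B e^{t}
  u_xt = 0
Term by term:
  cos(x)·u_t = 3 A t^{2} \cos{\left(x \right)} + B e^{t} \cos{\left(x \right)}
  exp(x)·u_tt = 6 A t e^{x} + B e^{t} e^{x}
  t·u_xt = 0
So the left-hand side equals
  3 A t^{2} \cos{\left(x \right)} + 6 A t e^{x} + B e^{t} e^{x} + B e^{t} \cos{\left(x \right)}
This must equal f(x, t) identically; expanded, f = - 9 t^{2} \cos{\left(x \right)} - 18 t e^{x} - 3 e^{t} e^{x} - 3 e^{t} \cos{\left(x \right)}.
Matching coefficients of the independent functions:
  [t e^{x}]:  6 A = -18
  [t^{2} \cos{\left(x \right)}]:  3 A = -9
  [e^{t} e^{x}, e^{t} \cos{\left(x \right)}]:  B = -3
Solving: A = -3, B = -3.
Check against the point condition:
  u(0, 0) = -3  ⟹  B = -3  ✓
Hence u(x, t) = - 3 t^{3} - 3 e^{t}.

Answer: u(x, t) = - 3 t^{3} - 3 e^{t}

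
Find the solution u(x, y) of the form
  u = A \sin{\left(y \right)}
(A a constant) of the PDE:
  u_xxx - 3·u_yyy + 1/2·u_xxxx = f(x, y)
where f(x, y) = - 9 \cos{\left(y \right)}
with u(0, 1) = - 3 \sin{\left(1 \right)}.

Answer: u(x, y) = - 3 \sin{\left(y \right)}

Derivation:
Substitute the ansatz u = A \sin{\left(y \right)} into the left-hand side.
Derivatives of the ansatz:
  u_xxx = 0
  u_yyy = - A \cos{\left(y \right)}
  u_xxxx = 0
Term by term:
  u_xxx = 0
  -3·u_yyy = 3 A \cos{\left(y \right)}
  1/2·u_xxxx = 0
So the left-hand side equals
  3 A \cos{\left(y \right)}
This must equal f(x, y) = - 9 \cos{\left(y \right)} identically.
Matching coefficients of the independent functions:
  [\cos{\left(y \right)}]:  3 A = -9
Solving: A = -3.
Check against the point condition:
  u(0, 1) = - 3 \sin{\left(1 \right)}  ⟹  A \sin{\left(1 \right)} = - 3 \sin{\left(1 \right)}  ✓
Hence u(x, y) = - 3 \sin{\left(y \right)}.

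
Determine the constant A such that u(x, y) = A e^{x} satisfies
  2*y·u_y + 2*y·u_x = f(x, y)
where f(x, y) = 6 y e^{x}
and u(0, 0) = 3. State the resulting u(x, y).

Substitute the ansatz u = A e^{x} into the left-hand side.
Derivatives of the ansatz:
  u_y = 0
  u_x = A e^{x}
Term by term:
  2*y·u_y = 0
  2*y·u_x = 2 A y e^{x}
So the left-hand side equals
  2 A y e^{x}
This must equal f(x, y) = 6 y e^{x} identically.
Matching coefficients of the independent functions:
  [y e^{x}]:  2 A = 6
Solving: A = 3.
Check against the point condition:
  u(0, 0) = 3  ⟹  A = 3  ✓
Hence u(x, y) = 3 e^{x}.

Answer: u(x, y) = 3 e^{x}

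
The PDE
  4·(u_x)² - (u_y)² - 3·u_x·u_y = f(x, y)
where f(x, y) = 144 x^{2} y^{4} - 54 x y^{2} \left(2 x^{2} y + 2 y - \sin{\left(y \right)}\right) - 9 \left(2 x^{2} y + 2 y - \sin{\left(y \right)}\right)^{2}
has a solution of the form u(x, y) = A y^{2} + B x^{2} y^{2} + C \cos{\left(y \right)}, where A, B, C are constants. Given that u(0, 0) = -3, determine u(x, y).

Substitute the ansatz u = A y^{2} + B x^{2} y^{2} + C \cos{\left(y \right)} into the left-hand side.
Derivatives of the ansatz:
  u_x = 2 B x y^{2}
  u_y = 2 A y + 2 B x^{2} y - C \sin{\left(y \right)}
Term by term:
  4·(u_x)² = 16 B^{2} x^{2} y^{4}
  -(u_y)² = - 4 A^{2} y^{2} - 8 A B x^{2} y^{2} + 4 A C y \sin{\left(y \right)} - 4 B^{2} x^{4} y^{2} + 4 B C x^{2} y \sin{\left(y \right)} - C^{2} \sin^{2}{\left(y \right)}
  -3·u_x·u_y = - 12 A B x y^{3} - 12 B^{2} x^{3} y^{3} + 6 B C x y^{2} \sin{\left(y \right)}
So the left-hand side equals
  - 4 A^{2} y^{2} - 8 A B x^{2} y^{2} - 12 A B x y^{3} + 4 A C y \sin{\left(y \right)} - 4 B^{2} x^{4} y^{2} - 12 B^{2} x^{3} y^{3} + 16 B^{2} x^{2} y^{4} + 4 B C x^{2} y \sin{\left(y \right)} + 6 B C x y^{2} \sin{\left(y \right)} - C^{2} \sin^{2}{\left(y \right)}
This must equal f(x, y) identically; expanded, f = - 36 x^{4} y^{2} - 108 x^{3} y^{3} + 144 x^{2} y^{4} - 72 x^{2} y^{2} + 36 x^{2} y \sin{\left(y \right)} - 108 x y^{3} + 54 x y^{2} \sin{\left(y \right)} - 36 y^{2} + 36 y \sin{\left(y \right)} - 9 \sin^{2}{\left(y \right)}.
Matching coefficients of the independent functions:
  [y^{2}]:  - 4 A^{2} = -36
  [x y^{3}]:  - 12 A B = -108
  [x^{2} y^{2}]:  - 8 A B = -72
  [x^{2} y^{4}]:  16 B^{2} = 144
  [x^{3} y^{3}]:  - 12 B^{2} = -108
  [x^{4} y^{2}]:  - 4 B^{2} = -36
  [y \sin{\left(y \right)}]:  4 A C = 36
  [x y^{2} \sin{\left(y \right)}]:  6 B C = 54
  [x^{2} y \sin{\left(y \right)}]:  4 B C = 36
  [\sin^{2}{\left(y \right)}]:  - C^{2} = -9
These equations allow (A, B, C) = (-3, -3, -3) or (3, 3, 3).
Impose the point condition(s):
  u(0, 0) = -3  ⟹  C = -3
Only A = -3, B = -3, C = -3 satisfies everything.
Hence u(x, y) = - 3 x^{2} y^{2} - 3 y^{2} - 3 \cos{\left(y \right)}.

Answer: u(x, y) = - 3 x^{2} y^{2} - 3 y^{2} - 3 \cos{\left(y \right)}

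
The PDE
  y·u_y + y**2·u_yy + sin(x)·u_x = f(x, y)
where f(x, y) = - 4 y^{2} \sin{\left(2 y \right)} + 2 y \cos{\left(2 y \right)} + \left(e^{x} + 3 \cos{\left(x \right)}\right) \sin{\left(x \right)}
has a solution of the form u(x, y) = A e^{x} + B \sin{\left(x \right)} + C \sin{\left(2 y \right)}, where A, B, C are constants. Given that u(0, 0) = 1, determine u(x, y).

Substitute the ansatz u = A e^{x} + B \sin{\left(x \right)} + C \sin{\left(2 y \right)} into the left-hand side.
Derivatives of the ansatz:
  u_y = 2 C \cos{\left(2 y \right)}
  u_yy = - 4 C \sin{\left(2 y \right)}
  u_x = A e^{x} + B \cos{\left(x \right)}
Term by term:
  y·u_y = 2 C y \cos{\left(2 y \right)}
  y**2·u_yy = - 4 C y^{2} \sin{\left(2 y \right)}
  sin(x)·u_x = A e^{x} \sin{\left(x \right)} + B \sin{\left(x \right)} \cos{\left(x \right)}
So the left-hand side equals
  A e^{x} \sin{\left(x \right)} + B \sin{\left(x \right)} \cos{\left(x \right)} - 4 C y^{2} \sin{\left(2 y \right)} + 2 C y \cos{\left(2 y \right)}
This must equal f(x, y) identically; expanded, f = - 4 y^{2} \sin{\left(2 y \right)} + 2 y \cos{\left(2 y \right)} + e^{x} \sin{\left(x \right)} + 3 \sin{\left(x \right)} \cos{\left(x \right)}.
Matching coefficients of the independent functions:
  [y \cos{\left(2 y \right)}]:  2 C = 2
  [y^{2} \sin{\left(2 y \right)}]:  - 4 C = -4
  [e^{x} \sin{\left(x \right)}]:  A = 1
  [\sin{\left(x \right)} \cos{\left(x \right)}]:  B = 3
Solving: A = 1, B = 3, C = 1.
Check against the point condition:
  u(0, 0) = 1  ⟹  A = 1  ✓
Hence u(x, y) = e^{x} + 3 \sin{\left(x \right)} + \sin{\left(2 y \right)}.

Answer: u(x, y) = e^{x} + 3 \sin{\left(x \right)} + \sin{\left(2 y \right)}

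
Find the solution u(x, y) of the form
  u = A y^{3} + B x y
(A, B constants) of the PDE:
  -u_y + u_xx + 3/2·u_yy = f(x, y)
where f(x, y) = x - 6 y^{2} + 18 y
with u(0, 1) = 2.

Answer: u(x, y) = - x y + 2 y^{3}

Derivation:
Substitute the ansatz u = A y^{3} + B x y into the left-hand side.
Derivatives of the ansatz:
  u_y = 3 A y^{2} + B x
  u_xx = 0
  u_yy = 6 A y
Term by term:
  -u_y = - 3 A y^{2} - B x
  u_xx = 0
  3/2·u_yy = 9 A y
So the left-hand side equals
  - 3 A y^{2} + 9 A y - B x
This must equal f(x, y) = x - 6 y^{2} + 18 y identically.
Matching coefficients of the independent functions:
  [x]:  - B = 1
  [y]:  9 A = 18
  [y^{2}]:  - 3 A = -6
Solving: A = 2, B = -1.
Check against the point condition:
  u(0, 1) = 2  ⟹  A = 2  ✓
Hence u(x, y) = - x y + 2 y^{3}.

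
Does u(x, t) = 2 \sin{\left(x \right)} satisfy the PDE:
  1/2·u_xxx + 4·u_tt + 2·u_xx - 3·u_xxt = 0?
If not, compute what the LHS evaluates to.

Evaluate each term of the left-hand side for u = 2 \sin{\left(x \right)}.
Derivatives:
  u_xxx = - 2 \cos{\left(x \right)}
  u_tt = 0
  u_xx = - 2 \sin{\left(x \right)}
  u_xxt = 0
Terms:
  1/2·u_xxx = - \cos{\left(x \right)}
  4·u_tt = 0
  2·u_xx = - 4 \sin{\left(x \right)}
  -3·u_xxt = 0
Sum: LHS = - 4 \sin{\left(x \right)} - \cos{\left(x \right)}
Given right-hand side: 0. Difference LHS − RHS = - 4 \sin{\left(x \right)} - \cos{\left(x \right)} ≠ 0, so u is not a solution.

Answer: No, the LHS evaluates to - 4 \sin{\left(x \right)} - \cos{\left(x \right)}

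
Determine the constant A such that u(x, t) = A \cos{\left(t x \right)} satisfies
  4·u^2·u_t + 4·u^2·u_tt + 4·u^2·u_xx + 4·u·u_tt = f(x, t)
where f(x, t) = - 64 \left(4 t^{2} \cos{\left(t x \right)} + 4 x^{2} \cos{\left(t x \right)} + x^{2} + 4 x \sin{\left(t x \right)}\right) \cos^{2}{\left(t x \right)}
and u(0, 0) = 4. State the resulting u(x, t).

Answer: u(x, t) = 4 \cos{\left(t x \right)}

Derivation:
Substitute the ansatz u = A \cos{\left(t x \right)} into the left-hand side.
Derivatives of the ansatz:
  u_t = - A x \sin{\left(t x \right)}
  u_tt = - A x^{2} \cos{\left(t x \right)}
  u_xx = - A t^{2} \cos{\left(t x \right)}
Term by term:
  4·u^2·u_t = - 4 A^{3} x \sin{\left(t x \right)} \cos^{2}{\left(t x \right)}
  4·u^2·u_tt = - 4 A^{3} x^{2} \cos^{3}{\left(t x \right)}
  4·u^2·u_xx = - 4 A^{3} t^{2} \cos^{3}{\left(t x \right)}
  4·u·u_tt = - 4 A^{2} x^{2} \cos^{2}{\left(t x \right)}
So the left-hand side equals
  - 4 A^{3} t^{2} \cos^{3}{\left(t x \right)} - 4 A^{3} x^{2} \cos^{3}{\left(t x \right)} - 4 A^{3} x \sin{\left(t x \right)} \cos^{2}{\left(t x \right)} - 4 A^{2} x^{2} \cos^{2}{\left(t x \right)}
This must equal f(x, t) identically; expanded, f = - 256 t^{2} \cos^{3}{\left(t x \right)} - 256 x^{2} \cos^{3}{\left(t x \right)} - 64 x^{2} \cos^{2}{\left(t x \right)} - 256 x \sin{\left(t x \right)} \cos^{2}{\left(t x \right)}.
Matching coefficients of the independent functions:
  [t^{2} \cos^{3}{\left(t x \right)}, x^{2} \cos^{3}{\left(t x \right)}, x \sin{\left(t x \right)} \cos^{2}{\left(t x \right)}]:  - 4 A^{3} = -256
  [x^{2} \cos^{2}{\left(t x \right)}]:  - 4 A^{2} = -64
Solving: A = 4.
Check against the point condition:
  u(0, 0) = 4  ⟹  A = 4  ✓
Hence u(x, t) = 4 \cos{\left(t x \right)}.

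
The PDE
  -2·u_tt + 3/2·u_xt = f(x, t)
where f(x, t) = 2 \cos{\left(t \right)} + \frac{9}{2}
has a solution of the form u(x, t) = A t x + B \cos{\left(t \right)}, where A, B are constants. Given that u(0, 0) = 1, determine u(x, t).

Answer: u(x, t) = 3 t x + \cos{\left(t \right)}

Derivation:
Substitute the ansatz u = A t x + B \cos{\left(t \right)} into the left-hand side.
Derivatives of the ansatz:
  u_tt = - B \cos{\left(t \right)}
  u_xt = A
Term by term:
  -2·u_tt = 2 B \cos{\left(t \right)}
  3/2·u_xt = \frac{3 A}{2}
So the left-hand side equals
  \frac{3 A}{2} + 2 B \cos{\left(t \right)}
This must equal f(x, t) = 2 \cos{\left(t \right)} + \frac{9}{2} identically.
Matching coefficients of the independent functions:
  [constant term]:  \frac{3 A}{2} = \frac{9}{2}
  [\cos{\left(t \right)}]:  2 B = 2
Solving: A = 3, B = 1.
Check against the point condition:
  u(0, 0) = 1  ⟹  B = 1  ✓
Hence u(x, t) = 3 t x + \cos{\left(t \right)}.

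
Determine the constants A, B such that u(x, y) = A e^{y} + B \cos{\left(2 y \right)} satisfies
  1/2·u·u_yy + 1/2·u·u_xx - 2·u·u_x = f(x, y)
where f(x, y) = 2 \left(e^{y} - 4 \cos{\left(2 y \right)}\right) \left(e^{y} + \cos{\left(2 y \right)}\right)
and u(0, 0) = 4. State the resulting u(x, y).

Substitute the ansatz u = A e^{y} + B \cos{\left(2 y \right)} into the left-hand side.
Derivatives of the ansatz:
  u_yy = A e^{y} - 4 B \cos{\left(2 y \right)}
  u_xx = 0
  u_x = 0
Term by term:
  1/2·u·u_yy = \frac{A^{2} e^{2 y}}{2} - \frac{3 A B e^{y} \cos{\left(2 y \right)}}{2} - 2 B^{2} \cos^{2}{\left(2 y \right)}
  1/2·u·u_xx = 0
  -2·u·u_x = 0
So the left-hand side equals
  \frac{A^{2} e^{2 y}}{2} - \frac{3 A B e^{y} \cos{\left(2 y \right)}}{2} - 2 B^{2} \cos^{2}{\left(2 y \right)}
This must equal f(x, y) identically; expanded, f = 2 e^{2 y} - 6 e^{y} \cos{\left(2 y \right)} - 8 \cos^{2}{\left(2 y \right)}.
Matching coefficients of the independent functions:
  [e^{y} \cos{\left(2 y \right)}]:  - \frac{3 A B}{2} = -6
  [e^{2 y}]:  \frac{A^{2}}{2} = 2
  [\cos^{2}{\left(2 y \right)}]:  - 2 B^{2} = -8
These equations allow (A, B) = (-2, -2) or (2, 2).
Impose the point condition(s):
  u(0, 0) = 4  ⟹  A + B = 4
Only A = 2, B = 2 satisfies everything.
Hence u(x, y) = 2 e^{y} + 2 \cos{\left(2 y \right)}.

Answer: u(x, y) = 2 e^{y} + 2 \cos{\left(2 y \right)}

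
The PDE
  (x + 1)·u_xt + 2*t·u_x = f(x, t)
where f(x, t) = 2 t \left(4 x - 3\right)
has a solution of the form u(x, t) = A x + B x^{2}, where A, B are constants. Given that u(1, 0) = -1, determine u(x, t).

Answer: u(x, t) = 2 x^{2} - 3 x

Derivation:
Substitute the ansatz u = A x + B x^{2} into the left-hand side.
Derivatives of the ansatz:
  u_xt = 0
  u_x = A + 2 B x
Term by term:
  (x + 1)·u_xt = 0
  2*t·u_x = 2 A t + 4 B t x
So the left-hand side equals
  2 A t + 4 B t x
This must equal f(x, t) identically; expanded, f = 8 t x - 6 t.
Matching coefficients of the independent functions:
  [t]:  2 A = -6
  [t x]:  4 B = 8
Solving: A = -3, B = 2.
Check against the point condition:
  u(1, 0) = -1  ⟹  A + B = -1  ✓
Hence u(x, t) = 2 x^{2} - 3 x.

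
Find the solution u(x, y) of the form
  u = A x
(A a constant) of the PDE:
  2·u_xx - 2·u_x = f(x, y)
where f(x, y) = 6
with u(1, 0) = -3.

Answer: u(x, y) = - 3 x

Derivation:
Substitute the ansatz u = A x into the left-hand side.
Derivatives of the ansatz:
  u_xx = 0
  u_x = A
Term by term:
  2·u_xx = 0
  -2·u_x = - 2 A
So the left-hand side equals
  - 2 A
This must equal f(x, y) = 6 identically.
Matching coefficients of the independent functions:
  [constant term]:  - 2 A = 6
Solving: A = -3.
Check against the point condition:
  u(1, 0) = -3  ⟹  A = -3  ✓
Hence u(x, y) = - 3 x.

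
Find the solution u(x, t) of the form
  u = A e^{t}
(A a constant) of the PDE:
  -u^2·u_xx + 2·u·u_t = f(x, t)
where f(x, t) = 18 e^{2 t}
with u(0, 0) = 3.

Substitute the ansatz u = A e^{t} into the left-hand side.
Derivatives of the ansatz:
  u_xx = 0
  u_t = A e^{t}
Term by term:
  -u^2·u_xx = 0
  2·u·u_t = 2 A^{2} e^{2 t}
So the left-hand side equals
  2 A^{2} e^{2 t}
This must equal f(x, t) = 18 e^{2 t} identically.
Matching coefficients of the independent functions:
  [e^{2 t}]:  2 A^{2} = 18
These equations allow (A) = (-3) or (3).
Impose the point condition(s):
  u(0, 0) = 3  ⟹  A = 3
Only A = 3 satisfies everything.
Hence u(x, t) = 3 e^{t}.

Answer: u(x, t) = 3 e^{t}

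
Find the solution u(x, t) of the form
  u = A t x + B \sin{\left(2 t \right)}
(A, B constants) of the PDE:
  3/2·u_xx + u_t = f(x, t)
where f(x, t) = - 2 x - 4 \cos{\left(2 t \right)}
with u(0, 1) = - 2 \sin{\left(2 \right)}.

Substitute the ansatz u = A t x + B \sin{\left(2 t \right)} into the left-hand side.
Derivatives of the ansatz:
  u_xx = 0
  u_t = A x + 2 B \cos{\left(2 t \right)}
Term by term:
  3/2·u_xx = 0
  u_t = A x + 2 B \cos{\left(2 t \right)}
So the left-hand side equals
  A x + 2 B \cos{\left(2 t \right)}
This must equal f(x, t) = - 2 x - 4 \cos{\left(2 t \right)} identically.
Matching coefficients of the independent functions:
  [x]:  A = -2
  [\cos{\left(2 t \right)}]:  2 B = -4
Solving: A = -2, B = -2.
Check against the point condition:
  u(0, 1) = - 2 \sin{\left(2 \right)}  ⟹  B \sin{\left(2 \right)} = - 2 \sin{\left(2 \right)}  ✓
Hence u(x, t) = - 2 t x - 2 \sin{\left(2 t \right)}.

Answer: u(x, t) = - 2 t x - 2 \sin{\left(2 t \right)}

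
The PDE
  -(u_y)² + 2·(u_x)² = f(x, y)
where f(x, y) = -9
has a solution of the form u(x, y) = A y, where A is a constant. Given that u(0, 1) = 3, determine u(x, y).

Substitute the ansatz u = A y into the left-hand side.
Derivatives of the ansatz:
  u_y = A
  u_x = 0
Term by term:
  -(u_y)² = - A^{2}
  2·(u_x)² = 0
So the left-hand side equals
  - A^{2}
This must equal f(x, y) = -9 identically.
Matching coefficients of the independent functions:
  [constant term]:  - A^{2} = -9
These equations allow (A) = (-3) or (3).
Impose the point condition(s):
  u(0, 1) = 3  ⟹  A = 3
Only A = 3 satisfies everything.
Hence u(x, y) = 3 y.

Answer: u(x, y) = 3 y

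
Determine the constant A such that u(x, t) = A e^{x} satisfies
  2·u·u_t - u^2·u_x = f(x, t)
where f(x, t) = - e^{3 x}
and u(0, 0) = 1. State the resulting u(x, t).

Substitute the ansatz u = A e^{x} into the left-hand side.
Derivatives of the ansatz:
  u_t = 0
  u_x = A e^{x}
Term by term:
  2·u·u_t = 0
  -u^2·u_x = - A^{3} e^{3 x}
So the left-hand side equals
  - A^{3} e^{3 x}
This must equal f(x, t) = - e^{3 x} identically.
Matching coefficients of the independent functions:
  [e^{3 x}]:  - A^{3} = -1
Solving: A = 1.
Check against the point condition:
  u(0, 0) = 1  ⟹  A = 1  ✓
Hence u(x, t) = e^{x}.

Answer: u(x, t) = e^{x}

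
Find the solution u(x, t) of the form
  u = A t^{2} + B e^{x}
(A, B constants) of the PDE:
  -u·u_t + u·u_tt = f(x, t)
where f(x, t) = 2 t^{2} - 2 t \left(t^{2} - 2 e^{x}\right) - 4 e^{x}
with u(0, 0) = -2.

Substitute the ansatz u = A t^{2} + B e^{x} into the left-hand side.
Derivatives of the ansatz:
  u_t = 2 A t
  u_tt = 2 A
Term by term:
  -u·u_t = - 2 A^{2} t^{3} - 2 A B t e^{x}
  u·u_tt = 2 A^{2} t^{2} + 2 A B e^{x}
So the left-hand side equals
  - 2 A^{2} t^{3} + 2 A^{2} t^{2} - 2 A B t e^{x} + 2 A B e^{x}
This must equal f(x, t) identically; expanded, f = - 2 t^{3} + 2 t^{2} + 4 t e^{x} - 4 e^{x}.
Matching coefficients of the independent functions:
  [t^{2}]:  2 A^{2} = 2
  [t^{3}]:  - 2 A^{2} = -2
  [t e^{x}]:  - 2 A B = 4
  [e^{x}]:  2 A B = -4
These equations allow (A, B) = (-1, 2) or (1, -2).
Impose the point condition(s):
  u(0, 0) = -2  ⟹  B = -2
Only A = 1, B = -2 satisfies everything.
Hence u(x, t) = t^{2} - 2 e^{x}.

Answer: u(x, t) = t^{2} - 2 e^{x}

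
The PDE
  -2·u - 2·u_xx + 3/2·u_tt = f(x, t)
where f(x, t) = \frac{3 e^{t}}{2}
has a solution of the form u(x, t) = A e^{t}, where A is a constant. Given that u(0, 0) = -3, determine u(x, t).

Substitute the ansatz u = A e^{t} into the left-hand side.
Derivatives of the ansatz:
  u_xx = 0
  u_tt = A e^{t}
Term by term:
  -2·u = - 2 A e^{t}
  -2·u_xx = 0
  3/2·u_tt = \frac{3 A e^{t}}{2}
So the left-hand side equals
  - \frac{A e^{t}}{2}
This must equal f(x, t) = \frac{3 e^{t}}{2} identically.
Matching coefficients of the independent functions:
  [e^{t}]:  - \frac{A}{2} = \frac{3}{2}
Solving: A = -3.
Check against the point condition:
  u(0, 0) = -3  ⟹  A = -3  ✓
Hence u(x, t) = - 3 e^{t}.

Answer: u(x, t) = - 3 e^{t}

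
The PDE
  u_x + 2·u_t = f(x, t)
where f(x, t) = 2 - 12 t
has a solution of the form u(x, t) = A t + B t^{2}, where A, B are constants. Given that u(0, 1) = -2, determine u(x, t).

Answer: u(x, t) = - 3 t^{2} + t

Derivation:
Substitute the ansatz u = A t + B t^{2} into the left-hand side.
Derivatives of the ansatz:
  u_x = 0
  u_t = A + 2 B t
Term by term:
  u_x = 0
  2·u_t = 2 A + 4 B t
So the left-hand side equals
  2 A + 4 B t
This must equal f(x, t) = 2 - 12 t identically.
Matching coefficients of the independent functions:
  [constant term]:  2 A = 2
  [t]:  4 B = -12
Solving: A = 1, B = -3.
Check against the point condition:
  u(0, 1) = -2  ⟹  A + B = -2  ✓
Hence u(x, t) = - 3 t^{2} + t.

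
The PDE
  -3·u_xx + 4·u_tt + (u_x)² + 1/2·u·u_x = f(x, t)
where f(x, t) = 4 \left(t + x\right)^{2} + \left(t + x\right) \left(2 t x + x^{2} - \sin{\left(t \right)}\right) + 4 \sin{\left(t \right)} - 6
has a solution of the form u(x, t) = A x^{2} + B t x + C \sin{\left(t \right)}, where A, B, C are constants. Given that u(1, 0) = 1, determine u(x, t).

Substitute the ansatz u = A x^{2} + B t x + C \sin{\left(t \right)} into the left-hand side.
Derivatives of the ansatz:
  u_xx = 2 A
  u_tt = - C \sin{\left(t \right)}
  u_x = 2 A x + B t
Term by term:
  -3·u_xx = - 6 A
  4·u_tt = - 4 C \sin{\left(t \right)}
  (u_x)² = 4 A^{2} x^{2} + 4 A B t x + B^{2} t^{2}
  1/2·u·u_x = A^{2} x^{3} + \frac{3 A B t x^{2}}{2} + A C x \sin{\left(t \right)} + \frac{B^{2} t^{2} x}{2} + \frac{B C t \sin{\left(t \right)}}{2}
So the left-hand side equals
  A^{2} x^{3} + 4 A^{2} x^{2} + \frac{3 A B t x^{2}}{2} + 4 A B t x + A C x \sin{\left(t \right)} - 6 A + \frac{B^{2} t^{2} x}{2} + B^{2} t^{2} + \frac{B C t \sin{\left(t \right)}}{2} - 4 C \sin{\left(t \right)}
This must equal f(x, t) identically; expanded, f = 2 t^{2} x + 4 t^{2} + 3 t x^{2} + 8 t x - t \sin{\left(t \right)} + x^{3} + 4 x^{2} - x \sin{\left(t \right)} + 4 \sin{\left(t \right)} - 6.
Matching coefficients of the independent functions:
  [constant term]:  - 6 A = -6
  [t^{2}]:  B^{2} = 4
  [x^{2}]:  4 A^{2} = 4
  [x^{3}]:  A^{2} = 1
  [t x]:  4 A B = 8
  [t x^{2}]:  \frac{3 A B}{2} = 3
  [t \sin{\left(t \right)}]:  \frac{B C}{2} = -1
  [t^{2} x]:  \frac{B^{2}}{2} = 2
  [x \sin{\left(t \right)}]:  A C = -1
  [\sin{\left(t \right)}]:  - 4 C = 4
Solving: A = 1, B = 2, C = -1.
Check against the point condition:
  u(1, 0) = 1  ⟹  A = 1  ✓
Hence u(x, t) = 2 t x + x^{2} - \sin{\left(t \right)}.

Answer: u(x, t) = 2 t x + x^{2} - \sin{\left(t \right)}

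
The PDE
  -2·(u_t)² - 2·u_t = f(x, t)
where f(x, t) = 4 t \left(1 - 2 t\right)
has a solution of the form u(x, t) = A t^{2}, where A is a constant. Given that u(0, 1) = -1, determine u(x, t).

Substitute the ansatz u = A t^{2} into the left-hand side.
Derivatives of the ansatz:
  u_t = 2 A t
Term by term:
  -2·(u_t)² = - 8 A^{2} t^{2}
  -2·u_t = - 4 A t
So the left-hand side equals
  - 8 A^{2} t^{2} - 4 A t
This must equal f(x, t) = 4 t \left(1 - 2 t\right) identically.
Matching coefficients of the independent functions:
  [t]:  - 4 A = 4
  [t^{2}]:  - 8 A^{2} = -8
Solving: A = -1.
Check against the point condition:
  u(0, 1) = -1  ⟹  A = -1  ✓
Hence u(x, t) = - t^{2}.

Answer: u(x, t) = - t^{2}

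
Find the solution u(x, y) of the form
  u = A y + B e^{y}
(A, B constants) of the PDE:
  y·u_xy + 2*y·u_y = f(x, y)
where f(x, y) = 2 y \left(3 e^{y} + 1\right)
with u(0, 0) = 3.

Answer: u(x, y) = y + 3 e^{y}

Derivation:
Substitute the ansatz u = A y + B e^{y} into the left-hand side.
Derivatives of the ansatz:
  u_xy = 0
  u_y = A + B e^{y}
Term by term:
  y·u_xy = 0
  2*y·u_y = 2 A y + 2 B y e^{y}
So the left-hand side equals
  2 A y + 2 B y e^{y}
This must equal f(x, y) identically; expanded, f = 6 y e^{y} + 2 y.
Matching coefficients of the independent functions:
  [y]:  2 A = 2
  [y e^{y}]:  2 B = 6
Solving: A = 1, B = 3.
Check against the point condition:
  u(0, 0) = 3  ⟹  B = 3  ✓
Hence u(x, y) = y + 3 e^{y}.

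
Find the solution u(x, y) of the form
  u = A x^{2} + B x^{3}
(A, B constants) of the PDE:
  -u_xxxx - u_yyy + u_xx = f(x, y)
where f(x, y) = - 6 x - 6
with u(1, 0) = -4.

Substitute the ansatz u = A x^{2} + B x^{3} into the left-hand side.
Derivatives of the ansatz:
  u_xxxx = 0
  u_yyy = 0
  u_xx = 2 A + 6 B x
Term by term:
  -u_xxxx = 0
  -u_yyy = 0
  u_xx = 2 A + 6 B x
So the left-hand side equals
  2 A + 6 B x
This must equal f(x, y) = - 6 x - 6 identically.
Matching coefficients of the independent functions:
  [constant term]:  2 A = -6
  [x]:  6 B = -6
Solving: A = -3, B = -1.
Check against the point condition:
  u(1, 0) = -4  ⟹  A + B = -4  ✓
Hence u(x, y) = - x^{3} - 3 x^{2}.

Answer: u(x, y) = - x^{3} - 3 x^{2}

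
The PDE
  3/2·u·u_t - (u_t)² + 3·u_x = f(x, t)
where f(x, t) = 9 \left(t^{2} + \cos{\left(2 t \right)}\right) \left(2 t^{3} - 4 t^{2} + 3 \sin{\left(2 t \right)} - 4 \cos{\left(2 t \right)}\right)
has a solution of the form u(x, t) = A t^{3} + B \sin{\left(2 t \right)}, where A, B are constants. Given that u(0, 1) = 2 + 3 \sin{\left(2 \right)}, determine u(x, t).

Substitute the ansatz u = A t^{3} + B \sin{\left(2 t \right)} into the left-hand side.
Derivatives of the ansatz:
  u_t = 3 A t^{2} + 2 B \cos{\left(2 t \right)}
  u_x = 0
Term by term:
  3/2·u·u_t = \frac{9 A^{2} t^{5}}{2} + 3 A B t^{3} \cos{\left(2 t \right)} + \frac{9 A B t^{2} \sin{\left(2 t \right)}}{2} + 3 B^{2} \sin{\left(2 t \right)} \cos{\left(2 t \right)}
  -(u_t)² = - 9 A^{2} t^{4} - 12 A B t^{2} \cos{\left(2 t \right)} - 4 B^{2} \cos^{2}{\left(2 t \right)}
  3·u_x = 0
So the left-hand side equals
  \frac{9 A^{2} t^{5}}{2} - 9 A^{2} t^{4} + 3 A B t^{3} \cos{\left(2 t \right)} + \frac{9 A B t^{2} \sin{\left(2 t \right)}}{2} - 12 A B t^{2} \cos{\left(2 t \right)} + 3 B^{2} \sin{\left(2 t \right)} \cos{\left(2 t \right)} - 4 B^{2} \cos^{2}{\left(2 t \right)}
This must equal f(x, t) identically; expanded, f = 18 t^{5} - 36 t^{4} + 18 t^{3} \cos{\left(2 t \right)} + 27 t^{2} \sin{\left(2 t \right)} - 72 t^{2} \cos{\left(2 t \right)} + 27 \sin{\left(2 t \right)} \cos{\left(2 t \right)} - 36 \cos^{2}{\left(2 t \right)}.
Matching coefficients of the independent functions:
  [t^{4}]:  - 9 A^{2} = -36
  [t^{5}]:  \frac{9 A^{2}}{2} = 18
  [t^{2} \sin{\left(2 t \right)}]:  \frac{9 A B}{2} = 27
  [t^{2} \cos{\left(2 t \right)}]:  - 12 A B = -72
  [t^{3} \cos{\left(2 t \right)}]:  3 A B = 18
  [\sin{\left(2 t \right)} \cos{\left(2 t \right)}]:  3 B^{2} = 27
  [\cos^{2}{\left(2 t \right)}]:  - 4 B^{2} = -36
These equations allow (A, B) = (-2, -3) or (2, 3).
Impose the point condition(s):
  u(0, 1) = 2 + 3 \sin{\left(2 \right)}  ⟹  A + B \sin{\left(2 \right)} = 2 + 3 \sin{\left(2 \right)}
Only A = 2, B = 3 satisfies everything.
Hence u(x, t) = 2 t^{3} + 3 \sin{\left(2 t \right)}.

Answer: u(x, t) = 2 t^{3} + 3 \sin{\left(2 t \right)}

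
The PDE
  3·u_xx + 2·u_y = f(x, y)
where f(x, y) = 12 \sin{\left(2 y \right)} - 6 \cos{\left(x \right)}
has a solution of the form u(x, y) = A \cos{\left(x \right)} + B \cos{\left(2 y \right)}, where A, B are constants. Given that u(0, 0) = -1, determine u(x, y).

Substitute the ansatz u = A \cos{\left(x \right)} + B \cos{\left(2 y \right)} into the left-hand side.
Derivatives of the ansatz:
  u_xx = - A \cos{\left(x \right)}
  u_y = - 2 B \sin{\left(2 y \right)}
Term by term:
  3·u_xx = - 3 A \cos{\left(x \right)}
  2·u_y = - 4 B \sin{\left(2 y \right)}
So the left-hand side equals
  - 3 A \cos{\left(x \right)} - 4 B \sin{\left(2 y \right)}
This must equal f(x, y) = 12 \sin{\left(2 y \right)} - 6 \cos{\left(x \right)} identically.
Matching coefficients of the independent functions:
  [\sin{\left(2 y \right)}]:  - 4 B = 12
  [\cos{\left(x \right)}]:  - 3 A = -6
Solving: A = 2, B = -3.
Check against the point condition:
  u(0, 0) = -1  ⟹  A + B = -1  ✓
Hence u(x, y) = 2 \cos{\left(x \right)} - 3 \cos{\left(2 y \right)}.

Answer: u(x, y) = 2 \cos{\left(x \right)} - 3 \cos{\left(2 y \right)}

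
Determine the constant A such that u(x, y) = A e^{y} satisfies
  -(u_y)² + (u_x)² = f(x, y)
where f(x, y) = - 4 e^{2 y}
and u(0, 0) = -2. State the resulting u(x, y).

Substitute the ansatz u = A e^{y} into the left-hand side.
Derivatives of the ansatz:
  u_y = A e^{y}
  u_x = 0
Term by term:
  -(u_y)² = - A^{2} e^{2 y}
  (u_x)² = 0
So the left-hand side equals
  - A^{2} e^{2 y}
This must equal f(x, y) = - 4 e^{2 y} identically.
Matching coefficients of the independent functions:
  [e^{2 y}]:  - A^{2} = -4
These equations allow (A) = (-2) or (2).
Impose the point condition(s):
  u(0, 0) = -2  ⟹  A = -2
Only A = -2 satisfies everything.
Hence u(x, y) = - 2 e^{y}.

Answer: u(x, y) = - 2 e^{y}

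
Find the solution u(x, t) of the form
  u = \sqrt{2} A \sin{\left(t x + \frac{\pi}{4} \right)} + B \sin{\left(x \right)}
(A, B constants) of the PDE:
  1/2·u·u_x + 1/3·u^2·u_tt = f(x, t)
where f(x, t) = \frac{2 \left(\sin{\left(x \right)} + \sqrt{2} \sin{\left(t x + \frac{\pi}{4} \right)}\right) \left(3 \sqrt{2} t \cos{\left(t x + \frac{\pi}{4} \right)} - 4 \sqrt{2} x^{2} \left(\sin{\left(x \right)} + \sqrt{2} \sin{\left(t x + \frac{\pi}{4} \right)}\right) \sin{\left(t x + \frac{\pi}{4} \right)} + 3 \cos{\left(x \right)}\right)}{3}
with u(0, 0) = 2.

Substitute the ansatz u = \sqrt{2} A \sin{\left(t x + \frac{\pi}{4} \right)} + B \sin{\left(x \right)} into the left-hand side.
Derivatives of the ansatz:
  u_x = \sqrt{2} A t \cos{\left(t x + \frac{\pi}{4} \right)} + B \cos{\left(x \right)}
  u_tt = - \sqrt{2} A x^{2} \sin{\left(t x + \frac{\pi}{4} \right)}
Term by term:
  1/2·u·u_x = A^{2} t \sin{\left(t x + \frac{\pi}{4} \right)} \cos{\left(t x + \frac{\pi}{4} \right)} + \frac{\sqrt{2} A B t \sin{\left(x \right)} \cos{\left(t x + \frac{\pi}{4} \right)}}{2} + \frac{\sqrt{2} A B \sin{\left(t x + \frac{\pi}{4} \right)} \cos{\left(x \right)}}{2} + \frac{B^{2} \sin{\left(x \right)} \cos{\left(x \right)}}{2}
  1/3·u^2·u_tt = - \frac{2 \sqrt{2} A^{3} x^{2} \sin^{3}{\left(t x + \frac{\pi}{4} \right)}}{3} - \frac{4 A^{2} B x^{2} \sin{\left(x \right)} \sin^{2}{\left(t x + \frac{\pi}{4} \right)}}{3} - \frac{\sqrt{2} A B^{2} x^{2} \sin^{2}{\left(x \right)} \sin{\left(t x + \frac{\pi}{4} \right)}}{3}
So the left-hand side equals
  - \frac{2 \sqrt{2} A^{3} x^{2} \sin^{3}{\left(t x + \frac{\pi}{4} \right)}}{3} - \frac{4 A^{2} B x^{2} \sin{\left(x \right)} \sin^{2}{\left(t x + \frac{\pi}{4} \right)}}{3} + A^{2} t \sin{\left(t x + \frac{\pi}{4} \right)} \cos{\left(t x + \frac{\pi}{4} \right)} - \frac{\sqrt{2} A B^{2} x^{2} \sin^{2}{\left(x \right)} \sin{\left(t x + \frac{\pi}{4} \right)}}{3} + \frac{\sqrt{2} A B t \sin{\left(x \right)} \cos{\left(t x + \frac{\pi}{4} \right)}}{2} + \frac{\sqrt{2} A B \sin{\left(t x + \frac{\pi}{4} \right)} \cos{\left(x \right)}}{2} + \frac{B^{2} \sin{\left(x \right)} \cos{\left(x \right)}}{2}
This must equal f(x, t) identically; expanded, f = 2 \sqrt{2} t \sin{\left(x \right)} \cos{\left(t x + \frac{\pi}{4} \right)} + 4 t \sin{\left(t x + \frac{\pi}{4} \right)} \cos{\left(t x + \frac{\pi}{4} \right)} - \frac{8 \sqrt{2} x^{2} \sin^{2}{\left(x \right)} \sin{\left(t x + \frac{\pi}{4} \right)}}{3} - \frac{32 x^{2} \sin{\left(x \right)} \sin^{2}{\left(t x + \frac{\pi}{4} \right)}}{3} - \frac{16 \sqrt{2} x^{2} \sin^{3}{\left(t x + \frac{\pi}{4} \right)}}{3} + 2 \sin{\left(x \right)} \cos{\left(x \right)} + 2 \sqrt{2} \sin{\left(t x + \frac{\pi}{4} \right)} \cos{\left(x \right)}.
Matching coefficients of the independent functions:
  [\sin{\left(x \right)} \cos{\left(x \right)}]:  \frac{B^{2}}{2} = 2
  [\sqrt{2} x^{2} \sin^{3}{\left(t x + \frac{\pi}{4} \right)}]:  - \frac{2 A^{3}}{3} = - \frac{16}{3}
  [\sqrt{2} \sin{\left(t x + \frac{\pi}{4} \right)} \cos{\left(x \right)}, \sqrt{2} t \sin{\left(x \right)} \cos{\left(t x + \frac{\pi}{4} \right)}]:  \frac{A B}{2} = 2
  [t \sin{\left(t x + \frac{\pi}{4} \right)} \cos{\left(t x + \frac{\pi}{4} \right)}]:  A^{2} = 4
  [x^{2} \sin{\left(x \right)} \sin^{2}{\left(t x + \frac{\pi}{4} \right)}]:  - \frac{4 A^{2} B}{3} = - \frac{32}{3}
  [\sqrt{2} x^{2} \sin^{2}{\left(x \right)} \sin{\left(t x + \frac{\pi}{4} \right)}]:  - \frac{A B^{2}}{3} = - \frac{8}{3}
Solving: A = 2, B = 2.
Check against the point condition:
  u(0, 0) = 2  ⟹  A = 2  ✓
Hence u(x, t) = 2 \sin{\left(x \right)} + 2 \sqrt{2} \sin{\left(t x + \frac{\pi}{4} \right)}.

Answer: u(x, t) = 2 \sin{\left(x \right)} + 2 \sqrt{2} \sin{\left(t x + \frac{\pi}{4} \right)}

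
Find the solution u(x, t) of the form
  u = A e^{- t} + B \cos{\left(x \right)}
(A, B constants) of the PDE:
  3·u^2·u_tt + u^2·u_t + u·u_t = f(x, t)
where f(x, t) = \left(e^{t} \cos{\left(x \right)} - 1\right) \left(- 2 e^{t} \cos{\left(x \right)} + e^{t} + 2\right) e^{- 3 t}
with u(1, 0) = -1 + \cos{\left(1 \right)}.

Substitute the ansatz u = A e^{- t} + B \cos{\left(x \right)} into the left-hand side.
Derivatives of the ansatz:
  u_tt = A e^{- t}
  u_t = - A e^{- t}
Term by term:
  3·u^2·u_tt = 3 A^{3} e^{- 3 t} + 6 A^{2} B e^{- 2 t} \cos{\left(x \right)} + 3 A B^{2} e^{- t} \cos^{2}{\left(x \right)}
  u^2·u_t = - A^{3} e^{- 3 t} - 2 A^{2} B e^{- 2 t} \cos{\left(x \right)} - A B^{2} e^{- t} \cos^{2}{\left(x \right)}
  u·u_t = - A^{2} e^{- 2 t} - A B e^{- t} \cos{\left(x \right)}
So the left-hand side equals
  2 A^{3} e^{- 3 t} + 4 A^{2} B e^{- 2 t} \cos{\left(x \right)} - A^{2} e^{- 2 t} + 2 A B^{2} e^{- t} \cos^{2}{\left(x \right)} - A B e^{- t} \cos{\left(x \right)}
This must equal f(x, t) identically; expanded, f = - 2 e^{- t} \cos^{2}{\left(x \right)} + e^{- t} \cos{\left(x \right)} + 4 e^{- 2 t} \cos{\left(x \right)} - e^{- 2 t} - 2 e^{- 3 t}.
Matching coefficients of the independent functions:
  [e^{- 2 t} \cos{\left(x \right)}]:  4 A^{2} B = 4
  [e^{- t} \cos{\left(x \right)}]:  - A B = 1
  [e^{- t} \cos^{2}{\left(x \right)}]:  2 A B^{2} = -2
  [e^{- 3 t}]:  2 A^{3} = -2
  [e^{- 2 t}]:  - A^{2} = -1
Solving: A = -1, B = 1.
Check against the point condition:
  u(1, 0) = -1 + \cos{\left(1 \right)}  ⟹  A + B \cos{\left(1 \right)} = -1 + \cos{\left(1 \right)}  ✓
Hence u(x, t) = \cos{\left(x \right)} - e^{- t}.

Answer: u(x, t) = \cos{\left(x \right)} - e^{- t}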